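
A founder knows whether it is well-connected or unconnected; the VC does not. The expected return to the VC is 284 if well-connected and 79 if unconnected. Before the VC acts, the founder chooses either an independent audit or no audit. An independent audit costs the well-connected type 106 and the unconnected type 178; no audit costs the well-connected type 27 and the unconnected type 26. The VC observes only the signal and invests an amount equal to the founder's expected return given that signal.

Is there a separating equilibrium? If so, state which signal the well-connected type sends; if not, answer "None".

Try well-connected → audit, unconnected → no audit:
  Under separation the VC infers type exactly: audit → well-connected (pays 284), no audit → unconnected (pays 79).
  Well-connected: audit gives 284 − 106 = 178; no audit gives 79 − 27 = 52. No deviation. ✓
  Unconnected: no audit gives 79 − 26 = 53; audit gives 284 − 178 = 106. Would deviate. ✗
Try well-connected → no audit, unconnected → audit:
  Under separation the VC infers type exactly: no audit → well-connected (pays 284), audit → unconnected (pays 79).
  Well-connected: no audit gives 284 − 27 = 257; audit gives 79 − 106 = -27. No deviation. ✓
  Unconnected: audit gives 79 − 178 = -99; no audit gives 284 − 26 = 258. Would deviate. ✗
Neither assignment is incentive-compatible.

None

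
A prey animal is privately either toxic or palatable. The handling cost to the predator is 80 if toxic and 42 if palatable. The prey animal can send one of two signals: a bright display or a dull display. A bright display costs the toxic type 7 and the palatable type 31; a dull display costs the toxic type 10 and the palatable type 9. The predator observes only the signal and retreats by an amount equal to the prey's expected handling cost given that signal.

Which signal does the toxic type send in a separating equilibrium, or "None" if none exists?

None

Try toxic → bright display, palatable → dull display:
  If types separate, bright display earns payment 80 and dull display earns 42.
  Toxic: bright display gives 80 − 7 = 73; dull display gives 42 − 10 = 32. No deviation. ✓
  Palatable: dull display gives 42 − 9 = 33; bright display gives 80 − 31 = 49. Would deviate. ✗
Try toxic → dull display, palatable → bright display:
  If types separate, dull display earns payment 80 and bright display earns 42.
  Toxic: dull display gives 80 − 10 = 70; bright display gives 42 − 7 = 35. No deviation. ✓
  Palatable: bright display gives 42 − 31 = 11; dull display gives 80 − 9 = 71. Would deviate. ✗
Neither assignment is incentive-compatible.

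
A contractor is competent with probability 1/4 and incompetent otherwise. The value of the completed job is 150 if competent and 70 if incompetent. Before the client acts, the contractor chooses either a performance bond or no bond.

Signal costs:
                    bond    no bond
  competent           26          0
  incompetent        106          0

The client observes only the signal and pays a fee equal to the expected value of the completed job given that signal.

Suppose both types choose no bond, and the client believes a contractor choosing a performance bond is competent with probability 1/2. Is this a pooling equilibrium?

At the pooled signal (no bond) the client holds the prior 1/4 and pays 1/4·150 + 3/4·70 = 90. Off-path (bond) belief 1/2 gives 1/2·150 + 1/2·70 = 110.
Competent: no bond gives 90 − 0 = 90; bond gives 110 − 26 = 84. Stays. ✓
Incompetent: no bond gives 90 − 0 = 90; bond gives 110 − 106 = 4. Stays. ✓

Yes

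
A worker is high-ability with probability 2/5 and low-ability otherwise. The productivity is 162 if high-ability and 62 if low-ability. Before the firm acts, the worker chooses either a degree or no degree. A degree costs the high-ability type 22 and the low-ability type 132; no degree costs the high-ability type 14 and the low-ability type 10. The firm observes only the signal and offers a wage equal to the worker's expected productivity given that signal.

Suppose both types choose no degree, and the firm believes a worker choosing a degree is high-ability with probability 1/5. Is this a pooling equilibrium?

At the pooled signal (no degree) the firm holds the prior 2/5 and pays 2/5·162 + 3/5·62 = 102. Off-path (degree) belief 1/5 gives 1/5·162 + 4/5·62 = 82.
High-ability: no degree gives 102 − 14 = 88; degree gives 82 − 22 = 60. Stays. ✓
Low-ability: no degree gives 102 − 10 = 92; degree gives 82 − 132 = -50. Stays. ✓

Yes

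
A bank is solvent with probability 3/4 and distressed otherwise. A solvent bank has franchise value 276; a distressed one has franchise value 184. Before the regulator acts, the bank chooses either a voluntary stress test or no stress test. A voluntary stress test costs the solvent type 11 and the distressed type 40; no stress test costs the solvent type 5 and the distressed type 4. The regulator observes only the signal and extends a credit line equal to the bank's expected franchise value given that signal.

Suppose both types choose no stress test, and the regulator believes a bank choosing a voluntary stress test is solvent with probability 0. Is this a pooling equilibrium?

Yes

On the equilibrium path (no stress test) the regulator holds the prior 3/4 and pays 3/4·276 + 1/4·184 = 253. Off-path (stress test) belief 0 gives 0·276 + 1·184 = 184.
Solvent: no stress test gives 253 − 5 = 248; stress test gives 184 − 11 = 173. Stays. ✓
Distressed: no stress test gives 253 − 4 = 249; stress test gives 184 − 40 = 144. Stays. ✓
Beliefs are Bayes-consistent on-path and both types best-respond.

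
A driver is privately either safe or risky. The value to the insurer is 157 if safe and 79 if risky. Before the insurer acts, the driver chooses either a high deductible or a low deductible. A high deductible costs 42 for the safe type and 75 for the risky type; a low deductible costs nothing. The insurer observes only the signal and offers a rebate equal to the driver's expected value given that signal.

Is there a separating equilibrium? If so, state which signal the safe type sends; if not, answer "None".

None

Try safe → high deductible, risky → low deductible:
  If types separate, high deductible earns payment 157 and low deductible earns 79.
  Safe: high deductible gives 157 − 42 = 115; low deductible gives 79 − 0 = 79. No deviation. ✓
  Risky: low deductible gives 79 − 0 = 79; high deductible gives 157 − 75 = 82. Would deviate. ✗
Try safe → low deductible, risky → high deductible:
  If types separate, low deductible earns payment 157 and high deductible earns 79.
  Safe: low deductible gives 157 − 0 = 157; high deductible gives 79 − 42 = 37. No deviation. ✓
  Risky: high deductible gives 79 − 75 = 4; low deductible gives 157 − 0 = 157. Would deviate. ✗
Neither assignment is incentive-compatible.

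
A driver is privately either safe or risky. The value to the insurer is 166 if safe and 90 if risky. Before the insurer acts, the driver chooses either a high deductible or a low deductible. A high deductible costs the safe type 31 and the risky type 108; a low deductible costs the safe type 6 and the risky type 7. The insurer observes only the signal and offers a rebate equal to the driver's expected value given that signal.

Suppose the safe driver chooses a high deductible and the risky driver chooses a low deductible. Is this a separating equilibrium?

If types separate, high deductible earns payment 166 and low deductible earns 90.
Safe: high deductible gives 166 − 31 = 135; low deductible gives 90 − 6 = 84. No deviation. ✓
Risky: low deductible gives 90 − 7 = 83; high deductible gives 166 − 108 = 58. No deviation. ✓
Neither type gains from mimicking the other.

Yes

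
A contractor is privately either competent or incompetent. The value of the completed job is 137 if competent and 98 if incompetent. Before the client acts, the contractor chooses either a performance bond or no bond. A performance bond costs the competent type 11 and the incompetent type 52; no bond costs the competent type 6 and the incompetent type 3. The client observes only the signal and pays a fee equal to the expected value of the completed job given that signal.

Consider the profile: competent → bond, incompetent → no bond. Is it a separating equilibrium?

If types separate, bond earns payment 137 and no bond earns 98.
Competent: bond gives 137 − 11 = 126; no bond gives 98 − 6 = 92. No deviation. ✓
Incompetent: no bond gives 98 − 3 = 95; bond gives 137 − 52 = 85. No deviation. ✓
Both incentive constraints hold.

Yes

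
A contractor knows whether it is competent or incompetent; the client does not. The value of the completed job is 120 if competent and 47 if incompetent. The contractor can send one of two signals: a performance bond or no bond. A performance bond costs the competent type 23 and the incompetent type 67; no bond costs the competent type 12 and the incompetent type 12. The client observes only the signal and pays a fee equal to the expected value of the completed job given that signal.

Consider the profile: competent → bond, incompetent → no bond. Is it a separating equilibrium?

Under separation the client infers type exactly: bond → competent (pays 120), no bond → incompetent (pays 47).
Competent: bond gives 120 − 23 = 97; no bond gives 47 − 12 = 35. No deviation. ✓
Incompetent: no bond gives 47 − 12 = 35; bond gives 120 − 67 = 53. Would deviate. ✗

No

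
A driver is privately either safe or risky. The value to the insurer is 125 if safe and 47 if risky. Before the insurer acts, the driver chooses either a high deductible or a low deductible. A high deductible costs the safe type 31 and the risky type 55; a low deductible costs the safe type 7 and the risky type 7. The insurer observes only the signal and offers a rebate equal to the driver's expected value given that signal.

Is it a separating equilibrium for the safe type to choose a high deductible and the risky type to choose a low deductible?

If types separate, high deductible earns payment 125 and low deductible earns 47.
Safe: high deductible gives 125 − 31 = 94; low deductible gives 47 − 7 = 40. No deviation. ✓
Risky: low deductible gives 47 − 7 = 40; high deductible gives 125 − 55 = 70. Would deviate. ✗

No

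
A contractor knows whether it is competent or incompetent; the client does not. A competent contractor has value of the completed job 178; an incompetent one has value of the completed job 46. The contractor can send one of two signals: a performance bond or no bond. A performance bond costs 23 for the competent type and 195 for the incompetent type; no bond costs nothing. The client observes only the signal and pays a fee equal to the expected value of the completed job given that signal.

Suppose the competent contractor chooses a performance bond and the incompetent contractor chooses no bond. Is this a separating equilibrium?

Yes

Under separation the client infers type exactly: bond → competent (pays 178), no bond → incompetent (pays 46).
Competent: bond gives 178 − 23 = 155; no bond gives 46 − 0 = 46. No deviation. ✓
Incompetent: no bond gives 46 − 0 = 46; bond gives 178 − 195 = -17. No deviation. ✓
Neither type gains from mimicking the other.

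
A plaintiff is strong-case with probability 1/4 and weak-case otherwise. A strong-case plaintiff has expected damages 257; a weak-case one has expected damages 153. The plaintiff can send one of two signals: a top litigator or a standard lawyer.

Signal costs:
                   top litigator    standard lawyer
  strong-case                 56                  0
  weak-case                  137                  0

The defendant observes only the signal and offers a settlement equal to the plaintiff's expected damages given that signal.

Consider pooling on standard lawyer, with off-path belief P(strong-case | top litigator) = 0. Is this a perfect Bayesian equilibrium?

Yes

At the pooled signal (standard lawyer) the defendant holds the prior 1/4 and pays 1/4·257 + 3/4·153 = 179. Off-path (top litigator) belief 0 gives 0·257 + 1·153 = 153.
Strong-case: standard lawyer gives 179 − 0 = 179; top litigator gives 153 − 56 = 97. Stays. ✓
Weak-case: standard lawyer gives 179 − 0 = 179; top litigator gives 153 − 137 = 16. Stays. ✓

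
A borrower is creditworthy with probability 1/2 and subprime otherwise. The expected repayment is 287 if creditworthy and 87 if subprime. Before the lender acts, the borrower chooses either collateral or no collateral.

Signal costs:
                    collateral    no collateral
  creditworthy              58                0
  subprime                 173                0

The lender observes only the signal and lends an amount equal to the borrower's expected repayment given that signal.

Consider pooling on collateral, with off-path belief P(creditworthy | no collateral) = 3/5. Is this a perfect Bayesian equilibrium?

No

At the pooled signal (collateral) the lender holds the prior 1/2 and pays 1/2·287 + 1/2·87 = 187. Off-path (no collateral) belief 3/5 gives 3/5·287 + 2/5·87 = 207.
Creditworthy: collateral gives 187 − 58 = 129; no collateral gives 207 − 0 = 207. Deviates. ✗
Subprime: collateral gives 187 − 173 = 14; no collateral gives 207 − 0 = 207. Deviates. ✗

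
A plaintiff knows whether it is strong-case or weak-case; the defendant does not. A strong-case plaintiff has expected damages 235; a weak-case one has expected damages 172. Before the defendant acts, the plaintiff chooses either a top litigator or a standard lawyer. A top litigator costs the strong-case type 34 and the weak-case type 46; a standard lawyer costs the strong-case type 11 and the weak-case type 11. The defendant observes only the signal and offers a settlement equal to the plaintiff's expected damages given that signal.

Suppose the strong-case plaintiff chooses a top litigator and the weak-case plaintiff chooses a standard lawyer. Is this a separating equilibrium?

No

If types separate, top litigator earns payment 235 and standard lawyer earns 172.
Strong-case: top litigator gives 235 − 34 = 201; standard lawyer gives 172 − 11 = 161. No deviation. ✓
Weak-case: standard lawyer gives 172 − 11 = 161; top litigator gives 235 − 46 = 189. Would deviate. ✗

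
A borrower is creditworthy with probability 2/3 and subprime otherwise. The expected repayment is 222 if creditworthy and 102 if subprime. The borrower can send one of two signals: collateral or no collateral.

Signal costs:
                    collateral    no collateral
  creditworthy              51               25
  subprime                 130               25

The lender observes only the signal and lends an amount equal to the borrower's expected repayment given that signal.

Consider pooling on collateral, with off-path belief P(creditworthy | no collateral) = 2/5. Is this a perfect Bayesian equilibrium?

At the pooled signal (collateral) the lender holds the prior 2/3 and pays 2/3·222 + 1/3·102 = 182. Off-path (no collateral) belief 2/5 gives 2/5·222 + 3/5·102 = 150.
Creditworthy: collateral gives 182 − 51 = 131; no collateral gives 150 − 25 = 125. Stays. ✓
Subprime: collateral gives 182 − 130 = 52; no collateral gives 150 − 25 = 125. Deviates. ✗

No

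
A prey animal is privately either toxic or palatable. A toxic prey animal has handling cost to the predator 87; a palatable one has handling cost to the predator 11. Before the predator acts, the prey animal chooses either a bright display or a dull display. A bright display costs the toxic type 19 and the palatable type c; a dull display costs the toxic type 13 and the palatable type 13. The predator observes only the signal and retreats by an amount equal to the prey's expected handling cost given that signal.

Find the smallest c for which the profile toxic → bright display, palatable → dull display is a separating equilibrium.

89

Under separation: bright display → toxic (pays 87); dull display → palatable (pays 11).
Toxic: 87 − 19 = 68 ≥ 11 − 13 = -2. Holds regardless of c. ✓
Palatable: 11 − 13 ≥ 87 − c, so c ≥ 87 − -2 = 89.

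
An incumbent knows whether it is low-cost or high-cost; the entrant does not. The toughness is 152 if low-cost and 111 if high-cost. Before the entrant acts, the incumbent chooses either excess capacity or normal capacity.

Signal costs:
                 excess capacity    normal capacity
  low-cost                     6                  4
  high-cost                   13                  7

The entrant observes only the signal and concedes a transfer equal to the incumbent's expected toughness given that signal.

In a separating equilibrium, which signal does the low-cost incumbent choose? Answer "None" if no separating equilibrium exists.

Try low-cost → excess capacity, high-cost → normal capacity:
  If types separate, excess capacity earns payment 152 and normal capacity earns 111.
  Low-cost: excess capacity gives 152 − 6 = 146; normal capacity gives 111 − 4 = 107. No deviation. ✓
  High-cost: normal capacity gives 111 − 7 = 104; excess capacity gives 152 − 13 = 139. Would deviate. ✗
Try low-cost → normal capacity, high-cost → excess capacity:
  If types separate, normal capacity earns payment 152 and excess capacity earns 111.
  Low-cost: normal capacity gives 152 − 4 = 148; excess capacity gives 111 − 6 = 105. No deviation. ✓
  High-cost: excess capacity gives 111 − 13 = 98; normal capacity gives 152 − 7 = 145. Would deviate. ✗
Neither assignment is incentive-compatible.

None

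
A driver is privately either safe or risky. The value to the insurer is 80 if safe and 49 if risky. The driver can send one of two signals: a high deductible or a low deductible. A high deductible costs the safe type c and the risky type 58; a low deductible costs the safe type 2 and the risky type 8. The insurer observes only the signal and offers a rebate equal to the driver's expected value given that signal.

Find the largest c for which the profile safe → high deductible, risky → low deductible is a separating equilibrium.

Under separation: high deductible → safe (pays 80); low deductible → risky (pays 49).
Risky: 49 − 8 = 41 ≥ 80 − 58 = 22. Holds regardless of c. ✓
Safe: 80 − c ≥ 49 − 2, so c ≤ 80 − 47 = 33.

33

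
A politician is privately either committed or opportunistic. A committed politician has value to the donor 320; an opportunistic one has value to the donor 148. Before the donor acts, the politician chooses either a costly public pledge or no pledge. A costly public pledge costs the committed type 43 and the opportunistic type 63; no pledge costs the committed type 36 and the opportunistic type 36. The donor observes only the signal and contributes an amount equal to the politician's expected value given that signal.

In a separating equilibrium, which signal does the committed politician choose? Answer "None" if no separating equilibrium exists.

Try committed → pledge, opportunistic → no pledge:
  Under separation the donor infers type exactly: pledge → committed (pays 320), no pledge → opportunistic (pays 148).
  Committed: pledge gives 320 − 43 = 277; no pledge gives 148 − 36 = 112. No deviation. ✓
  Opportunistic: no pledge gives 148 − 36 = 112; pledge gives 320 − 63 = 257. Would deviate. ✗
Try committed → no pledge, opportunistic → pledge:
  Under separation the donor infers type exactly: no pledge → committed (pays 320), pledge → opportunistic (pays 148).
  Committed: no pledge gives 320 − 36 = 284; pledge gives 148 − 43 = 105. No deviation. ✓
  Opportunistic: pledge gives 148 − 63 = 85; no pledge gives 320 − 36 = 284. Would deviate. ✗
Neither assignment is incentive-compatible.

None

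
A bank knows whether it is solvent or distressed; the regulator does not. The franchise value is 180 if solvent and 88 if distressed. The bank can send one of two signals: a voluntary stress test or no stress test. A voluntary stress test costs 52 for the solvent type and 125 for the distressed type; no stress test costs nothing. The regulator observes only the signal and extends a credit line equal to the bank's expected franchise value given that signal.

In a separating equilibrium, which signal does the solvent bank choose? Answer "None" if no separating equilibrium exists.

Try solvent → stress test, distressed → no stress test:
  If types separate, stress test earns payment 180 and no stress test earns 88.
  Solvent: stress test gives 180 − 52 = 128; no stress test gives 88 − 0 = 88. No deviation. ✓
  Distressed: no stress test gives 88 − 0 = 88; stress test gives 180 − 125 = 55. No deviation. ✓
Both hold — the solvent type sends stress test.

stress test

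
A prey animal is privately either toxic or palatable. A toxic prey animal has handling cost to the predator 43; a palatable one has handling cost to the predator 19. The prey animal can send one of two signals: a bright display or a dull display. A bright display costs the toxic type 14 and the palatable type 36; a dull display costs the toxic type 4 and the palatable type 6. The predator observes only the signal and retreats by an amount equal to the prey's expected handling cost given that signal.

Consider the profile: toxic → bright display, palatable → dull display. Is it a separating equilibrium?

If types separate, bright display earns payment 43 and dull display earns 19.
Toxic: bright display gives 43 − 14 = 29; dull display gives 19 − 4 = 15. No deviation. ✓
Palatable: dull display gives 19 − 6 = 13; bright display gives 43 − 36 = 7. No deviation. ✓
Both incentive constraints hold.

Yes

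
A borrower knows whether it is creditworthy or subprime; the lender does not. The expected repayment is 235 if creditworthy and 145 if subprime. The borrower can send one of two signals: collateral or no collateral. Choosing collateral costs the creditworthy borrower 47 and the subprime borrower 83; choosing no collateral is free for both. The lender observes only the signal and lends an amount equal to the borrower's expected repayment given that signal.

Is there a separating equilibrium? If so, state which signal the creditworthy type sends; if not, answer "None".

None

Try creditworthy → collateral, subprime → no collateral:
  If types separate, collateral earns payment 235 and no collateral earns 145.
  Creditworthy: collateral gives 235 − 47 = 188; no collateral gives 145 − 0 = 145. No deviation. ✓
  Subprime: no collateral gives 145 − 0 = 145; collateral gives 235 − 83 = 152. Would deviate. ✗
Try creditworthy → no collateral, subprime → collateral:
  If types separate, no collateral earns payment 235 and collateral earns 145.
  Creditworthy: no collateral gives 235 − 0 = 235; collateral gives 145 − 47 = 98. No deviation. ✓
  Subprime: collateral gives 145 − 83 = 62; no collateral gives 235 − 0 = 235. Would deviate. ✗
Neither assignment is incentive-compatible.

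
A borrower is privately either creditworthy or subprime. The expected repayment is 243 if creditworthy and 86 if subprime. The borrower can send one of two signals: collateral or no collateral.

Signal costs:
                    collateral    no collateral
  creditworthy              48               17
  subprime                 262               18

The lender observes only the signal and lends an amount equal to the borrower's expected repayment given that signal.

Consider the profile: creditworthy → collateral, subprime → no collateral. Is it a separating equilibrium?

Under separation the lender infers type exactly: collateral → creditworthy (pays 243), no collateral → subprime (pays 86).
Creditworthy: collateral gives 243 − 48 = 195; no collateral gives 86 − 17 = 69. No deviation. ✓
Subprime: no collateral gives 86 − 18 = 68; collateral gives 243 − 262 = -19. No deviation. ✓
Neither type gains from mimicking the other.

Yes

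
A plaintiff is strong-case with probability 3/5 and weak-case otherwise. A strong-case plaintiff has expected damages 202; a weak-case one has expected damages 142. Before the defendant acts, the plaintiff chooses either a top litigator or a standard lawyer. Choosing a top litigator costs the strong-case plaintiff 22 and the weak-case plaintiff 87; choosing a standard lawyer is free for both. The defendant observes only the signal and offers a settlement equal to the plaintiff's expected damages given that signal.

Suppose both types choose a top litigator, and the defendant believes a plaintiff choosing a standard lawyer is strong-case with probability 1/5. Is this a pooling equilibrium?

At the pooled signal (top litigator) the defendant holds the prior 3/5 and pays 3/5·202 + 2/5·142 = 178. Off-path (standard lawyer) belief 1/5 gives 1/5·202 + 4/5·142 = 154.
Strong-case: top litigator gives 178 − 22 = 156; standard lawyer gives 154 − 0 = 154. Stays. ✓
Weak-case: top litigator gives 178 − 87 = 91; standard lawyer gives 154 − 0 = 154. Deviates. ✗

No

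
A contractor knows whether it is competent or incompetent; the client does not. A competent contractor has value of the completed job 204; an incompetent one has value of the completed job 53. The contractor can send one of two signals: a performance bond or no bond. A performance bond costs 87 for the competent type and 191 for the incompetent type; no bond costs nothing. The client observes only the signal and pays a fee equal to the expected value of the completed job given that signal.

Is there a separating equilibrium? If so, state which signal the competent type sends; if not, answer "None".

Try competent → bond, incompetent → no bond:
  If types separate, bond earns payment 204 and no bond earns 53.
  Competent: bond gives 204 − 87 = 117; no bond gives 53 − 0 = 53. No deviation. ✓
  Incompetent: no bond gives 53 − 0 = 53; bond gives 204 − 191 = 13. No deviation. ✓
Both hold — the competent type sends bond.

bond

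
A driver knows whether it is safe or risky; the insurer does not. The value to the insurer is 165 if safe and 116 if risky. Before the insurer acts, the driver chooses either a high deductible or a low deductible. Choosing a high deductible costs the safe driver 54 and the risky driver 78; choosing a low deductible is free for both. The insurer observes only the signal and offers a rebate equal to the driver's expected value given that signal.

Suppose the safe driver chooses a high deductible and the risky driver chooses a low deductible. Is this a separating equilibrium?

No

If types separate, high deductible earns payment 165 and low deductible earns 116.
Safe: high deductible gives 165 − 54 = 111; low deductible gives 116 − 0 = 116. Would deviate. ✗
Risky: low deductible gives 116 − 0 = 116; high deductible gives 165 − 78 = 87. No deviation. ✓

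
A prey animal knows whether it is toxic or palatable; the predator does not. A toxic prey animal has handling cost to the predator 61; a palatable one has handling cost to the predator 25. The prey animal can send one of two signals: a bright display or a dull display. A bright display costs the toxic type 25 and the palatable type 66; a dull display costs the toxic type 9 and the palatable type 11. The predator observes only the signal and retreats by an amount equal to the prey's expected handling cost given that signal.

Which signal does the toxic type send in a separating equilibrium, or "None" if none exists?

bright display

Try toxic → bright display, palatable → dull display:
  Under separation the predator infers type exactly: bright display → toxic (pays 61), dull display → palatable (pays 25).
  Toxic: bright display gives 61 − 25 = 36; dull display gives 25 − 9 = 16. No deviation. ✓
  Palatable: dull display gives 25 − 11 = 14; bright display gives 61 − 66 = -5. No deviation. ✓
Both hold — the toxic type sends bright display.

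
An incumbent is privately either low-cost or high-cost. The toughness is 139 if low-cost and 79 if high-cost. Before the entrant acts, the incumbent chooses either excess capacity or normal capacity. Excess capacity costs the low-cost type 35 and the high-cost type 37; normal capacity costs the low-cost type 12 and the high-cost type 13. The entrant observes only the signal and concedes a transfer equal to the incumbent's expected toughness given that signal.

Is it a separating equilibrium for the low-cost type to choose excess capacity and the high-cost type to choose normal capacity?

If types separate, excess capacity earns payment 139 and normal capacity earns 79.
Low-cost: excess capacity gives 139 − 35 = 104; normal capacity gives 79 − 12 = 67. No deviation. ✓
High-cost: normal capacity gives 79 − 13 = 66; excess capacity gives 139 − 37 = 102. Would deviate. ✗

No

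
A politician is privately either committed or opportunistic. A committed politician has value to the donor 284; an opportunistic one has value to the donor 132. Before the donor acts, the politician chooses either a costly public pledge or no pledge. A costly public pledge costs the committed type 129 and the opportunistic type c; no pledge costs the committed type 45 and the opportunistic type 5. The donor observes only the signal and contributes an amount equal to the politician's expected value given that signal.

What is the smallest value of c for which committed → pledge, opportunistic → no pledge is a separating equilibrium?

Under separation: pledge → committed (pays 284); no pledge → opportunistic (pays 132).
Committed: 284 − 129 = 155 ≥ 132 − 45 = 87. Holds regardless of c. ✓
Opportunistic: 132 − 5 ≥ 284 − c, so c ≥ 284 − 127 = 157.

157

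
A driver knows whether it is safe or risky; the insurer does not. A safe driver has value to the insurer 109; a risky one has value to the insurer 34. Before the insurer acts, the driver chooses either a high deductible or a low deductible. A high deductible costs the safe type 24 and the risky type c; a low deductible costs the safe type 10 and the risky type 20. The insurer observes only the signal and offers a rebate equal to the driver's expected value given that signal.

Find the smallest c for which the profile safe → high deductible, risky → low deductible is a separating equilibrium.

95

Under separation: high deductible → safe (pays 109); low deductible → risky (pays 34).
Safe: 109 − 24 = 85 ≥ 34 − 10 = 24. Holds regardless of c. ✓
Risky: 34 − 20 ≥ 109 − c, so c ≥ 109 − 14 = 95.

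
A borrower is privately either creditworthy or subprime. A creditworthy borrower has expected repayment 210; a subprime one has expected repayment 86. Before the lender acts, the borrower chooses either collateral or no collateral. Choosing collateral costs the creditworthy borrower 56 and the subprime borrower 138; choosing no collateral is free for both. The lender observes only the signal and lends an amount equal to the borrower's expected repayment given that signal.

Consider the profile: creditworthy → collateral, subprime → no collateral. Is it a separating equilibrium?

Yes

If types separate, collateral earns payment 210 and no collateral earns 86.
Creditworthy: collateral gives 210 − 56 = 154; no collateral gives 86 − 0 = 86. No deviation. ✓
Subprime: no collateral gives 86 − 0 = 86; collateral gives 210 − 138 = 72. No deviation. ✓
Neither type gains from mimicking the other.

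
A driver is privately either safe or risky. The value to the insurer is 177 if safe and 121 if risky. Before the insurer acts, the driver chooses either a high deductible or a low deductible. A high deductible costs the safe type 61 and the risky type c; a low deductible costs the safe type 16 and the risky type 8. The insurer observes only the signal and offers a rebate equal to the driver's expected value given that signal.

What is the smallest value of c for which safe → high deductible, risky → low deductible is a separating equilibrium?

Under separation: high deductible → safe (pays 177); low deductible → risky (pays 121).
Safe: 177 − 61 = 116 ≥ 121 − 16 = 105. Holds regardless of c. ✓
Risky: 121 − 8 ≥ 177 − c, so c ≥ 177 − 113 = 64.

64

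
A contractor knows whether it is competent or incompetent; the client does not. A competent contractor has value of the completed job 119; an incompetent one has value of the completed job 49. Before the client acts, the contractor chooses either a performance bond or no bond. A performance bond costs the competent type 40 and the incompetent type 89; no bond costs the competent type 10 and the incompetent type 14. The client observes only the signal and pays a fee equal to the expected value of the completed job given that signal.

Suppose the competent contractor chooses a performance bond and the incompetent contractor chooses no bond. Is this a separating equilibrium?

If types separate, bond earns payment 119 and no bond earns 49.
Competent: bond gives 119 − 40 = 79; no bond gives 49 − 10 = 39. No deviation. ✓
Incompetent: no bond gives 49 − 14 = 35; bond gives 119 − 89 = 30. No deviation. ✓
Neither type gains from mimicking the other.

Yes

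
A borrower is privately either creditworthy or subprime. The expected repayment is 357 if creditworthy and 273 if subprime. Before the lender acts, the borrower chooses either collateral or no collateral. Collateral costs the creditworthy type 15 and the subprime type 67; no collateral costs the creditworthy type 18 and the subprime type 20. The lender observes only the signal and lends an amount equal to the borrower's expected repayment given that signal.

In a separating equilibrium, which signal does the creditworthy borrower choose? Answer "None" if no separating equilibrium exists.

None

Try creditworthy → collateral, subprime → no collateral:
  Under separation the lender infers type exactly: collateral → creditworthy (pays 357), no collateral → subprime (pays 273).
  Creditworthy: collateral gives 357 − 15 = 342; no collateral gives 273 − 18 = 255. No deviation. ✓
  Subprime: no collateral gives 273 − 20 = 253; collateral gives 357 − 67 = 290. Would deviate. ✗
Try creditworthy → no collateral, subprime → collateral:
  Under separation the lender infers type exactly: no collateral → creditworthy (pays 357), collateral → subprime (pays 273).
  Creditworthy: no collateral gives 357 − 18 = 339; collateral gives 273 − 15 = 258. No deviation. ✓
  Subprime: collateral gives 273 − 67 = 206; no collateral gives 357 − 20 = 337. Would deviate. ✗
Neither assignment is incentive-compatible.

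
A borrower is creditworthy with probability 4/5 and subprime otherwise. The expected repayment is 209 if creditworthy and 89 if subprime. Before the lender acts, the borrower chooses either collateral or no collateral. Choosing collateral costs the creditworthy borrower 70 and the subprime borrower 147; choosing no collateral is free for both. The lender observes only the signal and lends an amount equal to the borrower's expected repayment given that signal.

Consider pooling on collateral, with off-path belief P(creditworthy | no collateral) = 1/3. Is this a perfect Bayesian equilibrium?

No

At the pooled signal (collateral) the lender holds the prior 4/5 and pays 4/5·209 + 1/5·89 = 185. Off-path (no collateral) belief 1/3 gives 1/3·209 + 2/3·89 = 129.
Creditworthy: collateral gives 185 − 70 = 115; no collateral gives 129 − 0 = 129. Deviates. ✗
Subprime: collateral gives 185 − 147 = 38; no collateral gives 129 − 0 = 129. Deviates. ✗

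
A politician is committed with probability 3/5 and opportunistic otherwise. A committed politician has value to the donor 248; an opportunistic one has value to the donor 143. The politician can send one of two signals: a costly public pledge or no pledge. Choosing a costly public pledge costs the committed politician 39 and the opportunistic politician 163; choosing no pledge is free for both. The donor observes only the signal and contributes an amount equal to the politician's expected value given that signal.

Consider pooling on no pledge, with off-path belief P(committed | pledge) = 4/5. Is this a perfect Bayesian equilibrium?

At the pooled signal (no pledge) the donor holds the prior 3/5 and pays 3/5·248 + 2/5·143 = 206. Off-path (pledge) belief 4/5 gives 4/5·248 + 1/5·143 = 227.
Committed: no pledge gives 206 − 0 = 206; pledge gives 227 − 39 = 188. Stays. ✓
Opportunistic: no pledge gives 206 − 0 = 206; pledge gives 227 − 163 = 64. Stays. ✓

Yes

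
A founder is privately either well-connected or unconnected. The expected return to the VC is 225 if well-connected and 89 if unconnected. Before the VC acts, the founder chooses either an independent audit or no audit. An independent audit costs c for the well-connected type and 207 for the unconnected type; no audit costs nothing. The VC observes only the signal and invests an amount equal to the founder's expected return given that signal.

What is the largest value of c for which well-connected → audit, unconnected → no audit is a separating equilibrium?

136

Under separation: audit → well-connected (pays 225); no audit → unconnected (pays 89).
Unconnected: 89 − 0 = 89 ≥ 225 − 207 = 18. Holds regardless of c. ✓
Well-connected: 225 − c ≥ 89 − 0, so c ≤ 225 − 89 = 136.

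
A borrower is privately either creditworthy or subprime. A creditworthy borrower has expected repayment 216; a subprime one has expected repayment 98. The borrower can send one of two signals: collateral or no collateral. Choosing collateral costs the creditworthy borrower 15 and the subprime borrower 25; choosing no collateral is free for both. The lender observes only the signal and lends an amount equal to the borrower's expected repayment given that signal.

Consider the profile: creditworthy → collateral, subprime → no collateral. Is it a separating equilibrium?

If types separate, collateral earns payment 216 and no collateral earns 98.
Creditworthy: collateral gives 216 − 15 = 201; no collateral gives 98 − 0 = 98. No deviation. ✓
Subprime: no collateral gives 98 − 0 = 98; collateral gives 216 − 25 = 191. Would deviate. ✗

No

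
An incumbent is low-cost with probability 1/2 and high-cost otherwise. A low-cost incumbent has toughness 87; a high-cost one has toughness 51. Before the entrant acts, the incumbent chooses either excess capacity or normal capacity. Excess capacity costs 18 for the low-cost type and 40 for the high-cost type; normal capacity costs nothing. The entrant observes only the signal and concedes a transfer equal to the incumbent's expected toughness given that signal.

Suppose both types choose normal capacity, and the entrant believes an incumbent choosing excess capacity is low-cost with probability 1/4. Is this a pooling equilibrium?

On the equilibrium path (normal capacity) the entrant holds the prior 1/2 and pays 1/2·87 + 1/2·51 = 69. Off-path (excess capacity) belief 1/4 gives 1/4·87 + 3/4·51 = 60.
Low-cost: normal capacity gives 69 − 0 = 69; excess capacity gives 60 − 18 = 42. Stays. ✓
High-cost: normal capacity gives 69 − 0 = 69; excess capacity gives 60 − 40 = 20. Stays. ✓
Beliefs are Bayes-consistent on-path and both types best-respond.

Yes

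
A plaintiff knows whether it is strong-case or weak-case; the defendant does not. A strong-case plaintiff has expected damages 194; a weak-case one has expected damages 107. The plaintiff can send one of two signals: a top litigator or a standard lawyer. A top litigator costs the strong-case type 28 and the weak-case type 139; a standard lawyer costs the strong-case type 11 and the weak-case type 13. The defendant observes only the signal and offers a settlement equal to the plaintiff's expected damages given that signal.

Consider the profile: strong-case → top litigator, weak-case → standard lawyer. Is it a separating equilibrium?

If types separate, top litigator earns payment 194 and standard lawyer earns 107.
Strong-case: top litigator gives 194 − 28 = 166; standard lawyer gives 107 − 11 = 96. No deviation. ✓
Weak-case: standard lawyer gives 107 − 13 = 94; top litigator gives 194 − 139 = 55. No deviation. ✓
Both incentive constraints hold.

Yes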